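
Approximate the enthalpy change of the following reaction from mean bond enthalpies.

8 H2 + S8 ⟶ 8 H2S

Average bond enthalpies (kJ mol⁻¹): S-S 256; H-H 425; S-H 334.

Bonds broken (reactants):
  H-H: 8 × 425 = 3400
  S-S: 8 × 256 = 2048
  Σ(broken) = 5448 kJ
Bonds formed (products):
  S-H: 16 × 334 = 5344
  Σ(formed) = 5344 kJ
ΔH = Σ(broken) − Σ(formed) = 5448 − 5344 = +104 kJ

ΔH ≈ +104 kJ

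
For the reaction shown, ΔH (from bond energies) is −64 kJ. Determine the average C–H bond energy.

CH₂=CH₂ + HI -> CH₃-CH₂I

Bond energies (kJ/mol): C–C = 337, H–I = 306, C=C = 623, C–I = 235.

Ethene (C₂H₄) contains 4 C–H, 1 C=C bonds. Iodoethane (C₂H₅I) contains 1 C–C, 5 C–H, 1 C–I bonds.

D(C–H) ≈ 421 kJ/mol

Let D be the C–H bond energy.
Σ(broken) = 4×D + 1×623 + 1×306 = 929 + 4D
Σ(formed) = 1×337 + 5×D + 1×235 = 572 + 5D
ΔH = Σ(broken) − Σ(formed) = (929 + 4D) − (572 + 5D) = +357 − D
Setting this equal to −64 kJ gives D = 421 kJ/mol.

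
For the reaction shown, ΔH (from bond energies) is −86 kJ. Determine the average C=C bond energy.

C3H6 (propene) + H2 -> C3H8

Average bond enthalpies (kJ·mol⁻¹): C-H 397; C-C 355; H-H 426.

Let D be the C=C bond energy.
Σ(broken) = 1×355 + 6×397 + 1×D + 1×426 = 3163 + D
Σ(formed) = 2×355 + 8×397 = 3886
ΔH = Σ(broken) − Σ(formed) = (3163 + D) − (3886) = −723 + D
Setting this equal to −86 kJ gives D = 637 kJ/mol.

D(C=C) ≈ 637 kJ/mol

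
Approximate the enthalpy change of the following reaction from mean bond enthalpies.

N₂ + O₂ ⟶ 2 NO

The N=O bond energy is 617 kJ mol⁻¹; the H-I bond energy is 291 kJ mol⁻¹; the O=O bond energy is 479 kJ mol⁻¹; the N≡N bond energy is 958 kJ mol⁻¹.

Bonds broken (reactants):
  N≡N: 1 × 958 = 958
  O=O: 1 × 479 = 479
  Σ(broken) = 1437 kJ
Bonds formed (products):
  N=O: 2 × 617 = 1234
  Σ(formed) = 1234 kJ
ΔH = Σ(broken) − Σ(formed) = 1437 − 1234 = +203 kJ

ΔH ≈ +203 kJ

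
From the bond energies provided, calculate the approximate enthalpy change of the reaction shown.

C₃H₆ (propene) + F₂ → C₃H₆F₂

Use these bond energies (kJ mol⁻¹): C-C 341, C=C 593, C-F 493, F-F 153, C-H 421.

ΔH ≈ −581 kJ

Bonds broken (reactants):
  C-C: 1 × 341 = 341
  C-H: 6 × 421 = 2526
  C=C: 1 × 593 = 593
  F-F: 1 × 153 = 153
  Σ(broken) = 3613 kJ
Bonds formed (products):
  C-C: 2 × 341 = 682
  C-F: 2 × 493 = 986
  C-H: 6 × 421 = 2526
  Σ(formed) = 4194 kJ
ΔH = Σ(broken) − Σ(formed) = 3613 − 4194 = −581 kJ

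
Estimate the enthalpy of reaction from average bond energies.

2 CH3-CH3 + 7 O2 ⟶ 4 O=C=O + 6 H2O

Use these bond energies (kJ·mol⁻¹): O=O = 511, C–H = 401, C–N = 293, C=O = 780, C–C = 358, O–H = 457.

Bonds broken (reactants):
  C–C: 2 × 358 = 716
  C–H: 12 × 401 = 4812
  O=O: 7 × 511 = 3577
  Σ(broken) = 9105 kJ
Bonds formed (products):
  C=O: 8 × 780 = 6240
  O–H: 12 × 457 = 5484
  Σ(formed) = 11724 kJ
ΔH = Σ(broken) − Σ(formed) = 9105 − 11724 = −2619 kJ

ΔH ≈ −2619 kJ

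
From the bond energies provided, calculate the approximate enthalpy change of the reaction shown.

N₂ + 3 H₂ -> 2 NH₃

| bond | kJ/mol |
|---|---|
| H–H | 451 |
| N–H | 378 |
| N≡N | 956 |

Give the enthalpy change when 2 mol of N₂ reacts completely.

Bonds broken (reactants):
  H–H: 3 × 451 = 1353
  N≡N: 1 × 956 = 956
  Σ(broken) = 2309 kJ
Bonds formed (products):
  N–H: 6 × 378 = 2268
  Σ(formed) = 2268 kJ
ΔH = Σ(broken) − Σ(formed) = 2309 − 2268 = +41 kJ
For 2× the reaction as written: 2 × (+41) = +82 kJ

ΔH = +82 kJ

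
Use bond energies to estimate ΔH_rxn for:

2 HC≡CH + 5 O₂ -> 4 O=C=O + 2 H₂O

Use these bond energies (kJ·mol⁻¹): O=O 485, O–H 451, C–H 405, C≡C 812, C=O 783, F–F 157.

Bonds broken (reactants):
  C≡C: 2 × 812 = 1624
  C–H: 4 × 405 = 1620
  O=O: 5 × 485 = 2425
  Σ(broken) = 5669 kJ
Bonds formed (products):
  C=O: 8 × 783 = 6264
  O–H: 4 × 451 = 1804
  Σ(formed) = 8068 kJ
ΔH = Σ(broken) − Σ(formed) = 5669 − 8068 = −2399 kJ

ΔH ≈ −2399 kJ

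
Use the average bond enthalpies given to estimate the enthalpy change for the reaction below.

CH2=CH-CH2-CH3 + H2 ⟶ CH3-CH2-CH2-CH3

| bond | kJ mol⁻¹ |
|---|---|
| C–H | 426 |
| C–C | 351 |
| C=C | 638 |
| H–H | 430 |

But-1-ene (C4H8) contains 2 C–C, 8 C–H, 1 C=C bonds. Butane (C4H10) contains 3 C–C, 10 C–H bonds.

Bonds broken (reactants):
  C–C: 2 × 351 = 702
  C–H: 8 × 426 = 3408
  C=C: 1 × 638 = 638
  H–H: 1 × 430 = 430
  Σ(broken) = 5178 kJ
Bonds formed (products):
  C–C: 3 × 351 = 1053
  C–H: 10 × 426 = 4260
  Σ(formed) = 5313 kJ
ΔH = Σ(broken) − Σ(formed) = 5178 − 5313 = −135 kJ

ΔH ≈ −135 kJ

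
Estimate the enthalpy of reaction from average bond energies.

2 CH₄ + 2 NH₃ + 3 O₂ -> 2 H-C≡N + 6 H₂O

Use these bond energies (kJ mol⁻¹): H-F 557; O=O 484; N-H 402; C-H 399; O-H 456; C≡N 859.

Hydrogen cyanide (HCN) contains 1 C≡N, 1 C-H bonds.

ΔH ≈ −932 kJ

Bonds broken (reactants):
  C-H: 8 × 399 = 3192
  N-H: 6 × 402 = 2412
  O=O: 3 × 484 = 1452
  Σ(broken) = 7056 kJ
Bonds formed (products):
  C≡N: 2 × 859 = 1718
  C-H: 2 × 399 = 798
  O-H: 12 × 456 = 5472
  Σ(formed) = 7988 kJ
ΔH = Σ(broken) − Σ(formed) = 7056 − 7988 = −932 kJ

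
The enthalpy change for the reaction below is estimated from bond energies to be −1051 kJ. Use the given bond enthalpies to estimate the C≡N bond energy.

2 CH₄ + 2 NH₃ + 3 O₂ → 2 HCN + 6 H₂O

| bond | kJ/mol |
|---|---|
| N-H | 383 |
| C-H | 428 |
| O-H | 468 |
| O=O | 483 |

D(C≡N) ≈ 875 kJ/mol

Let D be the C≡N bond energy.
Σ(broken) = 8×428 + 6×383 + 3×483 = 7171
Σ(formed) = 2×D + 2×428 + 12×468 = 6472 + 2D
ΔH = Σ(broken) − Σ(formed) = (7171) − (6472 + 2D) = +699 − 2D
Setting this equal to −1051 kJ gives 2D = 1750, so D = 875 kJ/mol.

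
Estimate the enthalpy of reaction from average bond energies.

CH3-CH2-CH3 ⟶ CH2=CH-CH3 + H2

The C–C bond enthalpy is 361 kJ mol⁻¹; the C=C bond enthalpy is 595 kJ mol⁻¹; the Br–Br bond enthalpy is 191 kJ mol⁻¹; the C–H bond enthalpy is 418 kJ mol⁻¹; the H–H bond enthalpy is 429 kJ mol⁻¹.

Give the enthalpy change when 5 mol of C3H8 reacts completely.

Bonds broken (reactants):
  C–C: 2 × 361 = 722
  C–H: 8 × 418 = 3344
  Σ(broken) = 4066 kJ
Bonds formed (products):
  C–C: 1 × 361 = 361
  C–H: 6 × 418 = 2508
  C=C: 1 × 595 = 595
  H–H: 1 × 429 = 429
  Σ(formed) = 3893 kJ
ΔH = Σ(broken) − Σ(formed) = 4066 − 3893 = +173 kJ
For 5× the reaction as written: 5 × (+173) = +865 kJ

ΔH = +865 kJ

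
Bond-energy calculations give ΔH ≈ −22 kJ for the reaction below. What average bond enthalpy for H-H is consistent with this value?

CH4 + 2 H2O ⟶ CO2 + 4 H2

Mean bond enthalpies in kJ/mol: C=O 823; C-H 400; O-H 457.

D(H-H) ≈ 451 kJ/mol

Let D be the H-H bond energy.
Σ(broken) = 4×400 + 4×457 = 3428
Σ(formed) = 2×823 + 4×D = 1646 + 4D
ΔH = Σ(broken) − Σ(formed) = (3428) − (1646 + 4D) = +1782 − 4D
Setting this equal to −22 kJ gives 4D = 1804, so D = 451 kJ/mol.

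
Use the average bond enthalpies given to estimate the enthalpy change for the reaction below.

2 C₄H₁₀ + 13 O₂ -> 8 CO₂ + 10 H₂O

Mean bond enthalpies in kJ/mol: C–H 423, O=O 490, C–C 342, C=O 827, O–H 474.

ΔH ≈ −5830 kJ

Bonds broken (reactants):
  C–C: 6 × 342 = 2052
  C–H: 20 × 423 = 8460
  O=O: 13 × 490 = 6370
  Σ(broken) = 16882 kJ
Bonds formed (products):
  C=O: 16 × 827 = 13232
  O–H: 20 × 474 = 9480
  Σ(formed) = 22712 kJ
ΔH = Σ(broken) − Σ(formed) = 16882 − 22712 = −5830 kJ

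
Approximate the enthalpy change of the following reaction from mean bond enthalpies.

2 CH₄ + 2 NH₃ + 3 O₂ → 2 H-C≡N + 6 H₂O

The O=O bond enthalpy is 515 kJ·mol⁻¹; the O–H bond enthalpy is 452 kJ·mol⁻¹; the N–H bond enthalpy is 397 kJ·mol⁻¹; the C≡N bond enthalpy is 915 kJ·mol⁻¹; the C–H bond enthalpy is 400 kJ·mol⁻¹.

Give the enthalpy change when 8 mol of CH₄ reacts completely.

ΔH = −3708 kJ

Bonds broken (reactants):
  C–H: 8 × 400 = 3200
  N–H: 6 × 397 = 2382
  O=O: 3 × 515 = 1545
  Σ(broken) = 7127 kJ
Bonds formed (products):
  C≡N: 2 × 915 = 1830
  C–H: 2 × 400 = 800
  O–H: 12 × 452 = 5424
  Σ(formed) = 8054 kJ
ΔH = Σ(broken) − Σ(formed) = 7127 − 8054 = −927 kJ
For 4× the reaction as written: 4 × (−927) = −3708 kJ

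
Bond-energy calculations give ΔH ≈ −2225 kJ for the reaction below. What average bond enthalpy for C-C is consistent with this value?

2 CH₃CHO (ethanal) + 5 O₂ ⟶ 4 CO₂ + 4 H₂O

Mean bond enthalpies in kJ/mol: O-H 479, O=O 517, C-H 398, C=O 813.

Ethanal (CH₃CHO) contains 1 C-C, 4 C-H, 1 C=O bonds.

Let D be the C-C bond energy.
Σ(broken) = 2×D + 8×398 + 2×813 + 5×517 = 7395 + 2D
Σ(formed) = 8×813 + 8×479 = 10336
ΔH = Σ(broken) − Σ(formed) = (7395 + 2D) − (10336) = −2941 + 2D
Setting this equal to −2225 kJ gives 2D = 716, so D = 358 kJ/mol.

D(C-C) ≈ 358 kJ/mol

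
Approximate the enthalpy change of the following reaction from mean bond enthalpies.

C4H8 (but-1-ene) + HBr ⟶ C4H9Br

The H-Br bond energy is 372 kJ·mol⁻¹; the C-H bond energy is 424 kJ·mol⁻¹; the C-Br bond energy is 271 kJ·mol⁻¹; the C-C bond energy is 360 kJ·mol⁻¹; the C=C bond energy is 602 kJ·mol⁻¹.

ΔH ≈ −81 kJ

Bonds broken (reactants):
  C-C: 2 × 360 = 720
  C-H: 8 × 424 = 3392
  C=C: 1 × 602 = 602
  H-Br: 1 × 372 = 372
  Σ(broken) = 5086 kJ
Bonds formed (products):
  C-Br: 1 × 271 = 271
  C-C: 3 × 360 = 1080
  C-H: 9 × 424 = 3816
  Σ(formed) = 5167 kJ
ΔH = Σ(broken) − Σ(formed) = 5086 − 5167 = −81 kJ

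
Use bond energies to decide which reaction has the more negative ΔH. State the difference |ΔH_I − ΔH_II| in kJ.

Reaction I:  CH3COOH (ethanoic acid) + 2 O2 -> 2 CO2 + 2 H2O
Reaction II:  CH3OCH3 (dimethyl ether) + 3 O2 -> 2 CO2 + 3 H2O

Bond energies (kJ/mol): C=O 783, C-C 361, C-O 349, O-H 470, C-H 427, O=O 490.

Reaction I:
  Bonds broken (reactants):
    C-C: 1 × 361 = 361
    C-H: 3 × 427 = 1281
    C-O: 1 × 349 = 349
    C=O: 1 × 783 = 783
    O-H: 1 × 470 = 470
    O=O: 2 × 490 = 980
    Σ(broken) = 4224 kJ
  Bonds formed (products):
    C=O: 4 × 783 = 3132
    O-H: 4 × 470 = 1880
    Σ(formed) = 5012 kJ
  ΔH_I = 4224 − 5012 = −788 kJ
Reaction II:
  Bonds broken (reactants):
    C-H: 6 × 427 = 2562
    C-O: 2 × 349 = 698
    O=O: 3 × 490 = 1470
    Σ(broken) = 4730 kJ
  Bonds formed (products):
    C=O: 4 × 783 = 3132
    O-H: 6 × 470 = 2820
    Σ(formed) = 5952 kJ
  ΔH_II = 4730 − 5952 = −1222 kJ
ΔH_I − ΔH_II = +434 kJ, so reaction II has the more negative ΔH; |ΔH_I − ΔH_II| = 434 kJ.

Reaction II, by 434 kJ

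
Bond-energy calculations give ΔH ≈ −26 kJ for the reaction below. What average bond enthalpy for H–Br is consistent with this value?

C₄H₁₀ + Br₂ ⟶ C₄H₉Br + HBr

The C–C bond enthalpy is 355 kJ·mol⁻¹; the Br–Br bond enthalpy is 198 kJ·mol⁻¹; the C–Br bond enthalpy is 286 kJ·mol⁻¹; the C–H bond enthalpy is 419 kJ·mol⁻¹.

D(H–Br) ≈ 357 kJ/mol

Let D be the H–Br bond energy.
Σ(broken) = 1×198 + 3×355 + 10×419 = 5453
Σ(formed) = 1×286 + 3×355 + 9×419 + 1×D = 5122 + D
ΔH = Σ(broken) − Σ(formed) = (5453) − (5122 + D) = +331 − D
Setting this equal to −26 kJ gives D = 357 kJ/mol.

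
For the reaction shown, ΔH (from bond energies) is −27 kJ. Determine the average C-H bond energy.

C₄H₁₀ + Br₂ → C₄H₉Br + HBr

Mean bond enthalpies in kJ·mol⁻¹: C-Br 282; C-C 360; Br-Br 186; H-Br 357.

Let D be the C-H bond energy.
Σ(broken) = 1×186 + 3×360 + 10×D = 1266 + 10D
Σ(formed) = 1×282 + 3×360 + 9×D + 1×357 = 1719 + 9D
ΔH = Σ(broken) − Σ(formed) = (1266 + 10D) − (1719 + 9D) = −453 + D
Setting this equal to −27 kJ gives D = 426 kJ/mol.

D(C-H) ≈ 426 kJ/mol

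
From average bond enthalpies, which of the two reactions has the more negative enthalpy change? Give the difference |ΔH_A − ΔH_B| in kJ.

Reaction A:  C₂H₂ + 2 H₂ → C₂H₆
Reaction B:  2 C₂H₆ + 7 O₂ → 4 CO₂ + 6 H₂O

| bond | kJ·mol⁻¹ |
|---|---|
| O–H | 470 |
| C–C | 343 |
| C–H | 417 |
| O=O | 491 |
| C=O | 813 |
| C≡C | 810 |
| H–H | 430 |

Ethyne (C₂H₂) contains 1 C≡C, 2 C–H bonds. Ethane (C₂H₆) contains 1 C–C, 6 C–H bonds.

Reaction B, by 2676 kJ

Reaction A:
  Bonds broken (reactants):
    C≡C: 1 × 810 = 810
    C–H: 2 × 417 = 834
    H–H: 2 × 430 = 860
    Σ(broken) = 2504 kJ
  Bonds formed (products):
    C–C: 1 × 343 = 343
    C–H: 6 × 417 = 2502
    Σ(formed) = 2845 kJ
  ΔH_A = 2504 − 2845 = −341 kJ
Reaction B:
  Bonds broken (reactants):
    C–C: 2 × 343 = 686
    C–H: 12 × 417 = 5004
    O=O: 7 × 491 = 3437
    Σ(broken) = 9127 kJ
  Bonds formed (products):
    C=O: 8 × 813 = 6504
    O–H: 12 × 470 = 5640
    Σ(formed) = 12144 kJ
  ΔH_B = 9127 − 12144 = −3017 kJ
ΔH_A − ΔH_B = +2676 kJ, so reaction B has the more negative ΔH; |ΔH_A − ΔH_B| = 2676 kJ.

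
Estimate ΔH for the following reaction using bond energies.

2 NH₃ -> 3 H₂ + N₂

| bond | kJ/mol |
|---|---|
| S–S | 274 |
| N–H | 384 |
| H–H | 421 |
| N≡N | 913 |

Bonds broken (reactants):
  N–H: 6 × 384 = 2304
  Σ(broken) = 2304 kJ
Bonds formed (products):
  H–H: 3 × 421 = 1263
  N≡N: 1 × 913 = 913
  Σ(formed) = 2176 kJ
ΔH = Σ(broken) − Σ(formed) = 2304 − 2176 = +128 kJ

ΔH ≈ +128 kJ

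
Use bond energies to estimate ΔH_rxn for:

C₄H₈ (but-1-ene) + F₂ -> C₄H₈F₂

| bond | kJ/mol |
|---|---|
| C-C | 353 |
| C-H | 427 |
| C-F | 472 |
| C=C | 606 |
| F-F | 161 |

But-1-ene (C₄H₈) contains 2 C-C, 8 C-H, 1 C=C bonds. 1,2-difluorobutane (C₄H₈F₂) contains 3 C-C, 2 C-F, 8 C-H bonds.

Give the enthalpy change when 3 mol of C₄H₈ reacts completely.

Bonds broken (reactants):
  C-C: 2 × 353 = 706
  C-H: 8 × 427 = 3416
  C=C: 1 × 606 = 606
  F-F: 1 × 161 = 161
  Σ(broken) = 4889 kJ
Bonds formed (products):
  C-C: 3 × 353 = 1059
  C-F: 2 × 472 = 944
  C-H: 8 × 427 = 3416
  Σ(formed) = 5419 kJ
ΔH = Σ(broken) − Σ(formed) = 4889 − 5419 = −530 kJ
For 3× the reaction as written: 3 × (−530) = −1590 kJ

ΔH = −1590 kJ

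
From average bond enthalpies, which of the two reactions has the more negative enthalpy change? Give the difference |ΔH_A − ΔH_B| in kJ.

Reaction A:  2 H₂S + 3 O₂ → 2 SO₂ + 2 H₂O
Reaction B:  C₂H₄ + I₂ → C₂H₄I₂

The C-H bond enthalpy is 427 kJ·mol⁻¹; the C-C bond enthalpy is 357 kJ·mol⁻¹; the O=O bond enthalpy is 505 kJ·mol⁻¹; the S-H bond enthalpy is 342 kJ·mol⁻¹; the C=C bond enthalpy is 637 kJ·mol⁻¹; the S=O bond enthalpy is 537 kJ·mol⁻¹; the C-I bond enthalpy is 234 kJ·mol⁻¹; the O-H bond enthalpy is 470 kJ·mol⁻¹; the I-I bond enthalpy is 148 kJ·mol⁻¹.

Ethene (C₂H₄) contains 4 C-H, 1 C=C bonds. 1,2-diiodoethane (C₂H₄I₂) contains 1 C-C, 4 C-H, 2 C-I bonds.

Reaction A, by 1105 kJ

Reaction A:
  Bonds broken (reactants):
    O=O: 3 × 505 = 1515
    S-H: 4 × 342 = 1368
    Σ(broken) = 2883 kJ
  Bonds formed (products):
    O-H: 4 × 470 = 1880
    S=O: 4 × 537 = 2148
    Σ(formed) = 4028 kJ
  ΔH_A = 2883 − 4028 = −1145 kJ
Reaction B:
  Bonds broken (reactants):
    C-H: 4 × 427 = 1708
    C=C: 1 × 637 = 637
    I-I: 1 × 148 = 148
    Σ(broken) = 2493 kJ
  Bonds formed (products):
    C-C: 1 × 357 = 357
    C-H: 4 × 427 = 1708
    C-I: 2 × 234 = 468
    Σ(formed) = 2533 kJ
  ΔH_B = 2493 − 2533 = −40 kJ
ΔH_A − ΔH_B = −1105 kJ, so reaction A has the more negative ΔH; |ΔH_A − ΔH_B| = 1105 kJ.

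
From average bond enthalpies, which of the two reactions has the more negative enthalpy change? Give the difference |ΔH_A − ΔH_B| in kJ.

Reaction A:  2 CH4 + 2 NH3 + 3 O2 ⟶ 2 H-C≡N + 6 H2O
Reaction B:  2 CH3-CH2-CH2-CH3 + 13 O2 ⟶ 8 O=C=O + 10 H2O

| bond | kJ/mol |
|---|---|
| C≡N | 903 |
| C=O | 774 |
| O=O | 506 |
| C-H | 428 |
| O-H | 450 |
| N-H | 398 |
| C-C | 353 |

Reaction B, by 3396 kJ

Reaction A:
  Bonds broken (reactants):
    C-H: 8 × 428 = 3424
    N-H: 6 × 398 = 2388
    O=O: 3 × 506 = 1518
    Σ(broken) = 7330 kJ
  Bonds formed (products):
    C≡N: 2 × 903 = 1806
    C-H: 2 × 428 = 856
    O-H: 12 × 450 = 5400
    Σ(formed) = 8062 kJ
  ΔH_A = 7330 − 8062 = −732 kJ
Reaction B:
  Bonds broken (reactants):
    C-C: 6 × 353 = 2118
    C-H: 20 × 428 = 8560
    O=O: 13 × 506 = 6578
    Σ(broken) = 17256 kJ
  Bonds formed (products):
    C=O: 16 × 774 = 12384
    O-H: 20 × 450 = 9000
    Σ(formed) = 21384 kJ
  ΔH_B = 17256 − 21384 = −4128 kJ
ΔH_A − ΔH_B = +3396 kJ, so reaction B has the more negative ΔH; |ΔH_A − ΔH_B| = 3396 kJ.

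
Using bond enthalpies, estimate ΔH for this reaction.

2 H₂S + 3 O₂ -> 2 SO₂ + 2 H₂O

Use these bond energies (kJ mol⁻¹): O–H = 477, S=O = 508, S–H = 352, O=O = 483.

Bonds broken (reactants):
  O=O: 3 × 483 = 1449
  S–H: 4 × 352 = 1408
  Σ(broken) = 2857 kJ
Bonds formed (products):
  O–H: 4 × 477 = 1908
  S=O: 4 × 508 = 2032
  Σ(formed) = 3940 kJ
ΔH = Σ(broken) − Σ(formed) = 2857 − 3940 = −1083 kJ

ΔH ≈ −1083 kJ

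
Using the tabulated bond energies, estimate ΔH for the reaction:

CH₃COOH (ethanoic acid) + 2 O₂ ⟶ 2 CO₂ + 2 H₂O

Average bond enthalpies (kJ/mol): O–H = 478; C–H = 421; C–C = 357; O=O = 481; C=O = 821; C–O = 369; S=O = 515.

ΔH ≈ −946 kJ

Bonds broken (reactants):
  C–C: 1 × 357 = 357
  C–H: 3 × 421 = 1263
  C–O: 1 × 369 = 369
  C=O: 1 × 821 = 821
  O–H: 1 × 478 = 478
  O=O: 2 × 481 = 962
  Σ(broken) = 4250 kJ
Bonds formed (products):
  C=O: 4 × 821 = 3284
  O–H: 4 × 478 = 1912
  Σ(formed) = 5196 kJ
ΔH = Σ(broken) − Σ(formed) = 4250 − 5196 = −946 kJ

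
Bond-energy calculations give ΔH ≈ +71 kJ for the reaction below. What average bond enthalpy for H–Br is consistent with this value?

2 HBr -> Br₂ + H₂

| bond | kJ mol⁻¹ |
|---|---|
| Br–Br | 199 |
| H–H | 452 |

D(H–Br) ≈ 361 kJ/mol

Let D be the H–Br bond energy.
Σ(broken) = 2×D = 2D
Σ(formed) = 1×199 + 1×452 = 651
ΔH = Σ(broken) − Σ(formed) = (2D) − (651) = −651 + 2D
Setting this equal to +71 kJ gives 2D = 722, so D = 361 kJ/mol.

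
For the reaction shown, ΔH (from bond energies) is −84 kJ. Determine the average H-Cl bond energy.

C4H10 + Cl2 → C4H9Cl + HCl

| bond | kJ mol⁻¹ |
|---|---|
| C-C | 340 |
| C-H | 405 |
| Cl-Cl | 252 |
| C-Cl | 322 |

D(H-Cl) ≈ 419 kJ/mol

Let D be the H-Cl bond energy.
Σ(broken) = 3×340 + 10×405 + 1×252 = 5322
Σ(formed) = 3×340 + 1×322 + 9×405 + 1×D = 4987 + D
ΔH = Σ(broken) − Σ(formed) = (5322) − (4987 + D) = +335 − D
Setting this equal to −84 kJ gives D = 419 kJ/mol.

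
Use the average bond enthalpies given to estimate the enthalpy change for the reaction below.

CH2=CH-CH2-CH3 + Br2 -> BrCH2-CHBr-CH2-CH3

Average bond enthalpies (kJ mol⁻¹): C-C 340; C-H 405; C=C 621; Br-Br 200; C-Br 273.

Bonds broken (reactants):
  Br-Br: 1 × 200 = 200
  C-C: 2 × 340 = 680
  C-H: 8 × 405 = 3240
  C=C: 1 × 621 = 621
  Σ(broken) = 4741 kJ
Bonds formed (products):
  C-Br: 2 × 273 = 546
  C-C: 3 × 340 = 1020
  C-H: 8 × 405 = 3240
  Σ(formed) = 4806 kJ
ΔH = Σ(broken) − Σ(formed) = 4741 − 4806 = −65 kJ

ΔH ≈ −65 kJ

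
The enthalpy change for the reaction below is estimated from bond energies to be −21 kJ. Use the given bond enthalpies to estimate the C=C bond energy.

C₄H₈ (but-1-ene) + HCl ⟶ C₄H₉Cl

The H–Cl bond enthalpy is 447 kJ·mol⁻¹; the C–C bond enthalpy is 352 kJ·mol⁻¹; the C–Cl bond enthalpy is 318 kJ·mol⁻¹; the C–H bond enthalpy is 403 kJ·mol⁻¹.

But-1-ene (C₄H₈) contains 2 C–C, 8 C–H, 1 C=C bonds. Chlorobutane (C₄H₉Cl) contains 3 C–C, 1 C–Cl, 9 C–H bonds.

Let D be the C=C bond energy.
Σ(broken) = 2×352 + 8×403 + 1×D + 1×447 = 4375 + D
Σ(formed) = 3×352 + 1×318 + 9×403 = 5001
ΔH = Σ(broken) − Σ(formed) = (4375 + D) − (5001) = −626 + D
Setting this equal to −21 kJ gives D = 605 kJ/mol.

D(C=C) ≈ 605 kJ/mol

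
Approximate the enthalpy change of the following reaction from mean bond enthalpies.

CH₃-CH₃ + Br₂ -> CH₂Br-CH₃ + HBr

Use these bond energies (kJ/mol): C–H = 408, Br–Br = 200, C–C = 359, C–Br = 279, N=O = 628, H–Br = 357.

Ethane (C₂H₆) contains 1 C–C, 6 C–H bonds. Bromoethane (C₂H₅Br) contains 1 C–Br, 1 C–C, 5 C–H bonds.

Bonds broken (reactants):
  Br–Br: 1 × 200 = 200
  C–C: 1 × 359 = 359
  C–H: 6 × 408 = 2448
  Σ(broken) = 3007 kJ
Bonds formed (products):
  C–Br: 1 × 279 = 279
  C–C: 1 × 359 = 359
  C–H: 5 × 408 = 2040
  H–Br: 1 × 357 = 357
  Σ(formed) = 3035 kJ
ΔH = Σ(broken) − Σ(formed) = 3007 − 3035 = −28 kJ

ΔH ≈ −28 kJ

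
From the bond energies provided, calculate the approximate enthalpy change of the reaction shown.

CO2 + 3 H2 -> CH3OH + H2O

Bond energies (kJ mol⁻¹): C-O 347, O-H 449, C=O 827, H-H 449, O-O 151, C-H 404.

Bonds broken (reactants):
  C=O: 2 × 827 = 1654
  H-H: 3 × 449 = 1347
  Σ(broken) = 3001 kJ
Bonds formed (products):
  C-H: 3 × 404 = 1212
  C-O: 1 × 347 = 347
  O-H: 3 × 449 = 1347
  Σ(formed) = 2906 kJ
ΔH = Σ(broken) − Σ(formed) = 3001 − 2906 = +95 kJ

ΔH ≈ +95 kJ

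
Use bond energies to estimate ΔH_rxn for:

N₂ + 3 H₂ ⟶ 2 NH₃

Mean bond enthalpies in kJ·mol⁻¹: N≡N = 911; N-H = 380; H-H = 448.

ΔH ≈ −25 kJ

Bonds broken (reactants):
  H-H: 3 × 448 = 1344
  N≡N: 1 × 911 = 911
  Σ(broken) = 2255 kJ
Bonds formed (products):
  N-H: 6 × 380 = 2280
  Σ(formed) = 2280 kJ
ΔH = Σ(broken) − Σ(formed) = 2255 − 2280 = −25 kJ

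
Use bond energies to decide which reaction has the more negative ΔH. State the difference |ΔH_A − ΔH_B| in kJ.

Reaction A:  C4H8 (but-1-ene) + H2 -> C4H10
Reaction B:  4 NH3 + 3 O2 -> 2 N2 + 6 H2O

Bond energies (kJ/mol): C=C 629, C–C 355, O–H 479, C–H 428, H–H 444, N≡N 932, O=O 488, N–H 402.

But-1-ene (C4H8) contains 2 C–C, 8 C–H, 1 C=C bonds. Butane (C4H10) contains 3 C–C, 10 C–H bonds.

Reaction A:
  Bonds broken (reactants):
    C–C: 2 × 355 = 710
    C–H: 8 × 428 = 3424
    C=C: 1 × 629 = 629
    H–H: 1 × 444 = 444
    Σ(broken) = 5207 kJ
  Bonds formed (products):
    C–C: 3 × 355 = 1065
    C–H: 10 × 428 = 4280
    Σ(formed) = 5345 kJ
  ΔH_A = 5207 − 5345 = −138 kJ
Reaction B:
  Bonds broken (reactants):
    N–H: 12 × 402 = 4824
    O=O: 3 × 488 = 1464
    Σ(broken) = 6288 kJ
  Bonds formed (products):
    N≡N: 2 × 932 = 1864
    O–H: 12 × 479 = 5748
    Σ(formed) = 7612 kJ
  ΔH_B = 6288 − 7612 = −1324 kJ
ΔH_A − ΔH_B = +1186 kJ, so reaction B has the more negative ΔH; |ΔH_A − ΔH_B| = 1186 kJ.

Reaction B, by 1186 kJ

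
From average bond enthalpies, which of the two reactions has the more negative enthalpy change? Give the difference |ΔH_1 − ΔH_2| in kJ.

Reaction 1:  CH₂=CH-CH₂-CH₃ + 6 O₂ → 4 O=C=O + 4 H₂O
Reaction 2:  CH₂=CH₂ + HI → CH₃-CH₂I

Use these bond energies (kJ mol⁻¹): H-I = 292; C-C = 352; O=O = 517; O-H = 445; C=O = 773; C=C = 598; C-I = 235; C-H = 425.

Reaction 1:
  Bonds broken (reactants):
    C-C: 2 × 352 = 704
    C-H: 8 × 425 = 3400
    C=C: 1 × 598 = 598
    O=O: 6 × 517 = 3102
    Σ(broken) = 7804 kJ
  Bonds formed (products):
    C=O: 8 × 773 = 6184
    O-H: 8 × 445 = 3560
    Σ(formed) = 9744 kJ
  ΔH_1 = 7804 − 9744 = −1940 kJ
Reaction 2:
  Bonds broken (reactants):
    C-H: 4 × 425 = 1700
    C=C: 1 × 598 = 598
    H-I: 1 × 292 = 292
    Σ(broken) = 2590 kJ
  Bonds formed (products):
    C-C: 1 × 352 = 352
    C-H: 5 × 425 = 2125
    C-I: 1 × 235 = 235
    Σ(formed) = 2712 kJ
  ΔH_2 = 2590 − 2712 = −122 kJ
ΔH_1 − ΔH_2 = −1818 kJ, so reaction 1 has the more negative ΔH; |ΔH_1 − ΔH_2| = 1818 kJ.

Reaction 1, by 1818 kJ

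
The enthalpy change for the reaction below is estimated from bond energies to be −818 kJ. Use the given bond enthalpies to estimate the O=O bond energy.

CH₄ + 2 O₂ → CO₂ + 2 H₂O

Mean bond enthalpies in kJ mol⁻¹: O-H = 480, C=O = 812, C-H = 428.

D(O=O) ≈ 507 kJ/mol

Let D be the O=O bond energy.
Σ(broken) = 4×428 + 2×D = 1712 + 2D
Σ(formed) = 2×812 + 4×480 = 3544
ΔH = Σ(broken) − Σ(formed) = (1712 + 2D) − (3544) = −1832 + 2D
Setting this equal to −818 kJ gives 2D = 1014, so D = 507 kJ/mol.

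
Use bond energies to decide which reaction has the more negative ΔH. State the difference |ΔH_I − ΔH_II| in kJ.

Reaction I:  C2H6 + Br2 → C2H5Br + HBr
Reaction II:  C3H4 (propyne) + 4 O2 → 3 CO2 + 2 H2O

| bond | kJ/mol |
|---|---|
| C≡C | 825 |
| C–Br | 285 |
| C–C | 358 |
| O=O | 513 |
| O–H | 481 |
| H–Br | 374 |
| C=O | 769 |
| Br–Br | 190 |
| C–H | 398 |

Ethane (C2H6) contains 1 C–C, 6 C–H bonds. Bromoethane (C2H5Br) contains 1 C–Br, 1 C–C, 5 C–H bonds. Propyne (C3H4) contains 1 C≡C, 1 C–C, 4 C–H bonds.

Reaction II, by 1640 kJ

Reaction I:
  Bonds broken (reactants):
    Br–Br: 1 × 190 = 190
    C–C: 1 × 358 = 358
    C–H: 6 × 398 = 2388
    Σ(broken) = 2936 kJ
  Bonds formed (products):
    C–Br: 1 × 285 = 285
    C–C: 1 × 358 = 358
    C–H: 5 × 398 = 1990
    H–Br: 1 × 374 = 374
    Σ(formed) = 3007 kJ
  ΔH_I = 2936 − 3007 = −71 kJ
Reaction II:
  Bonds broken (reactants):
    C≡C: 1 × 825 = 825
    C–C: 1 × 358 = 358
    C–H: 4 × 398 = 1592
    O=O: 4 × 513 = 2052
    Σ(broken) = 4827 kJ
  Bonds formed (products):
    C=O: 6 × 769 = 4614
    O–H: 4 × 481 = 1924
    Σ(formed) = 6538 kJ
  ΔH_II = 4827 − 6538 = −1711 kJ
ΔH_I − ΔH_II = +1640 kJ, so reaction II has the more negative ΔH; |ΔH_I − ΔH_II| = 1640 kJ.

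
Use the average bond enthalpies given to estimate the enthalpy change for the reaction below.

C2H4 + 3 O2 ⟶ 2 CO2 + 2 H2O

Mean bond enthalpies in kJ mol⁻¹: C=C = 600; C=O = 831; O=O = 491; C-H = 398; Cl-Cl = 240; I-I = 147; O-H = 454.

ΔH ≈ −1475 kJ

Bonds broken (reactants):
  C-H: 4 × 398 = 1592
  C=C: 1 × 600 = 600
  O=O: 3 × 491 = 1473
  Σ(broken) = 3665 kJ
Bonds formed (products):
  C=O: 4 × 831 = 3324
  O-H: 4 × 454 = 1816
  Σ(formed) = 5140 kJ
ΔH = Σ(broken) − Σ(formed) = 3665 − 5140 = −1475 kJ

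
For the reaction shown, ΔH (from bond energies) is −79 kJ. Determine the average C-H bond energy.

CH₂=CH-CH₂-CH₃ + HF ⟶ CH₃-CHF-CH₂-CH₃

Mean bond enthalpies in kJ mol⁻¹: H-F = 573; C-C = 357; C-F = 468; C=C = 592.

Let D be the C-H bond energy.
Σ(broken) = 2×357 + 8×D + 1×592 + 1×573 = 1879 + 8D
Σ(formed) = 3×357 + 1×468 + 9×D = 1539 + 9D
ΔH = Σ(broken) − Σ(formed) = (1879 + 8D) − (1539 + 9D) = +340 − D
Setting this equal to −79 kJ gives D = 419 kJ/mol.

D(C-H) ≈ 419 kJ/mol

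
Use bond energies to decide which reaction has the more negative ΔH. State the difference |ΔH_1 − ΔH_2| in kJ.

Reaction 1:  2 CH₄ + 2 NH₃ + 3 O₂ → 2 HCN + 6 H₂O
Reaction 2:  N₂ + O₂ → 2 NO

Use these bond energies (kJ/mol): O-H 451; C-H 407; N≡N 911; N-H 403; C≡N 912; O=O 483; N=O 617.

Reaction 1:
  Bonds broken (reactants):
    C-H: 8 × 407 = 3256
    N-H: 6 × 403 = 2418
    O=O: 3 × 483 = 1449
    Σ(broken) = 7123 kJ
  Bonds formed (products):
    C≡N: 2 × 912 = 1824
    C-H: 2 × 407 = 814
    O-H: 12 × 451 = 5412
    Σ(formed) = 8050 kJ
  ΔH_1 = 7123 − 8050 = −927 kJ
Reaction 2:
  Bonds broken (reactants):
    N≡N: 1 × 911 = 911
    O=O: 1 × 483 = 483
    Σ(broken) = 1394 kJ
  Bonds formed (products):
    N=O: 2 × 617 = 1234
    Σ(formed) = 1234 kJ
  ΔH_2 = 1394 − 1234 = +160 kJ
ΔH_1 − ΔH_2 = −1087 kJ, so reaction 1 has the more negative ΔH; |ΔH_1 − ΔH_2| = 1087 kJ.

Reaction 1, by 1087 kJ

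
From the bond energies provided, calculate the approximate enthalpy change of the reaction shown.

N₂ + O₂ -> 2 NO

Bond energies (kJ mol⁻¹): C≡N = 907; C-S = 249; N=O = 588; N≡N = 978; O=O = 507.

ΔH ≈ +309 kJ

Bonds broken (reactants):
  N≡N: 1 × 978 = 978
  O=O: 1 × 507 = 507
  Σ(broken) = 1485 kJ
Bonds formed (products):
  N=O: 2 × 588 = 1176
  Σ(formed) = 1176 kJ
ΔH = Σ(broken) − Σ(formed) = 1485 − 1176 = +309 kJ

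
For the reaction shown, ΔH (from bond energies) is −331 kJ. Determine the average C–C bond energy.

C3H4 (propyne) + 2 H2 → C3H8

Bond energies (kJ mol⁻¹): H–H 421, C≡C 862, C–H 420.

Let D be the C–C bond energy.
Σ(broken) = 1×862 + 1×D + 4×420 + 2×421 = 3384 + D
Σ(formed) = 2×D + 8×420 = 3360 + 2D
ΔH = Σ(broken) − Σ(formed) = (3384 + D) − (3360 + 2D) = +24 − D
Setting this equal to −331 kJ gives D = 355 kJ/mol.

D(C–C) ≈ 355 kJ/mol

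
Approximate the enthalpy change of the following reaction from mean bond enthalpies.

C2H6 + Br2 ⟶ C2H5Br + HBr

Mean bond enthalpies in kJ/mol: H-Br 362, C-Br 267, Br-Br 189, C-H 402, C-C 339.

ΔH ≈ −38 kJ

Bonds broken (reactants):
  Br-Br: 1 × 189 = 189
  C-C: 1 × 339 = 339
  C-H: 6 × 402 = 2412
  Σ(broken) = 2940 kJ
Bonds formed (products):
  C-Br: 1 × 267 = 267
  C-C: 1 × 339 = 339
  C-H: 5 × 402 = 2010
  H-Br: 1 × 362 = 362
  Σ(formed) = 2978 kJ
ΔH = Σ(broken) − Σ(formed) = 2940 − 2978 = −38 kJ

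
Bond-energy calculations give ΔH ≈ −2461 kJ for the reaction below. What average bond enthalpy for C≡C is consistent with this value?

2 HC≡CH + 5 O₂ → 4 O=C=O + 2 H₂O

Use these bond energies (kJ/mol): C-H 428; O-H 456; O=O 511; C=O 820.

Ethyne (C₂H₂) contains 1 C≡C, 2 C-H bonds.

Let D be the C≡C bond energy.
Σ(broken) = 2×D + 4×428 + 5×511 = 4267 + 2D
Σ(formed) = 8×820 + 4×456 = 8384
ΔH = Σ(broken) − Σ(formed) = (4267 + 2D) − (8384) = −4117 + 2D
Setting this equal to −2461 kJ gives 2D = 1656, so D = 828 kJ/mol.

D(C≡C) ≈ 828 kJ/mol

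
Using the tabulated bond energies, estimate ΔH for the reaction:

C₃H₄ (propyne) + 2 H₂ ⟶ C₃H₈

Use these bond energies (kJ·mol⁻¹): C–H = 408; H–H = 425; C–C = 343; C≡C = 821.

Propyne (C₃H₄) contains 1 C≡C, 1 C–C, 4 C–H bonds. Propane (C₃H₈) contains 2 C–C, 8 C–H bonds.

Bonds broken (reactants):
  C≡C: 1 × 821 = 821
  C–C: 1 × 343 = 343
  C–H: 4 × 408 = 1632
  H–H: 2 × 425 = 850
  Σ(broken) = 3646 kJ
Bonds formed (products):
  C–C: 2 × 343 = 686
  C–H: 8 × 408 = 3264
  Σ(formed) = 3950 kJ
ΔH = Σ(broken) − Σ(formed) = 3646 − 3950 = −304 kJ

ΔH ≈ −304 kJ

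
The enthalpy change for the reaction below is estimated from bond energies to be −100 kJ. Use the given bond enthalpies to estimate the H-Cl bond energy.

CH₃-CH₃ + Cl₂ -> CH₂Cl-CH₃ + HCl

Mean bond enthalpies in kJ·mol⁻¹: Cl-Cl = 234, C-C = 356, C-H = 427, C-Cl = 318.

D(H-Cl) ≈ 443 kJ/mol

Let D be the H-Cl bond energy.
Σ(broken) = 1×356 + 6×427 + 1×234 = 3152
Σ(formed) = 1×356 + 1×318 + 5×427 + 1×D = 2809 + D
ΔH = Σ(broken) − Σ(formed) = (3152) − (2809 + D) = +343 − D
Setting this equal to −100 kJ gives D = 443 kJ/mol.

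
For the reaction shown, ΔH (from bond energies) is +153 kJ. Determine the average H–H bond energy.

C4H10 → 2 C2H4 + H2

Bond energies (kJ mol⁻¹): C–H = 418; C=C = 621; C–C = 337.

Let D be the H–H bond energy.
Σ(broken) = 3×337 + 10×418 = 5191
Σ(formed) = 8×418 + 2×621 + 1×D = 4586 + D
ΔH = Σ(broken) − Σ(formed) = (5191) − (4586 + D) = +605 − D
Setting this equal to +153 kJ gives D = 452 kJ/mol.

D(H–H) ≈ 452 kJ/mol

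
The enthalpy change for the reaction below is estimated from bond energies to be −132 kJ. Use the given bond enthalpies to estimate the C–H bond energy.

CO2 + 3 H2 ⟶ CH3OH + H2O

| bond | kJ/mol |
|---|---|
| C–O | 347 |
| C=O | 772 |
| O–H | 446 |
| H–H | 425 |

Let D be the C–H bond energy.
Σ(broken) = 2×772 + 3×425 = 2819
Σ(formed) = 3×D + 1×347 + 3×446 = 1685 + 3D
ΔH = Σ(broken) − Σ(formed) = (2819) − (1685 + 3D) = +1134 − 3D
Setting this equal to −132 kJ gives 3D = 1266, so D = 422 kJ/mol.

D(C–H) ≈ 422 kJ/mol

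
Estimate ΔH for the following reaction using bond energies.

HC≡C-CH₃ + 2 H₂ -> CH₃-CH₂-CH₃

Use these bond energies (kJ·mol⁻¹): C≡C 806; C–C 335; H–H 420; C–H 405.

ΔH ≈ −309 kJ

Bonds broken (reactants):
  C≡C: 1 × 806 = 806
  C–C: 1 × 335 = 335
  C–H: 4 × 405 = 1620
  H–H: 2 × 420 = 840
  Σ(broken) = 3601 kJ
Bonds formed (products):
  C–C: 2 × 335 = 670
  C–H: 8 × 405 = 3240
  Σ(formed) = 3910 kJ
ΔH = Σ(broken) − Σ(formed) = 3601 − 3910 = −309 kJ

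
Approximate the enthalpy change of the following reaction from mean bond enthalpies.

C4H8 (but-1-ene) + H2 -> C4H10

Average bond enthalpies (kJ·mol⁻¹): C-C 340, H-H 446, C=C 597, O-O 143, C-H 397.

ΔH ≈ −91 kJ

Bonds broken (reactants):
  C-C: 2 × 340 = 680
  C-H: 8 × 397 = 3176
  C=C: 1 × 597 = 597
  H-H: 1 × 446 = 446
  Σ(broken) = 4899 kJ
Bonds formed (products):
  C-C: 3 × 340 = 1020
  C-H: 10 × 397 = 3970
  Σ(formed) = 4990 kJ
ΔH = Σ(broken) − Σ(formed) = 4899 − 4990 = −91 kJ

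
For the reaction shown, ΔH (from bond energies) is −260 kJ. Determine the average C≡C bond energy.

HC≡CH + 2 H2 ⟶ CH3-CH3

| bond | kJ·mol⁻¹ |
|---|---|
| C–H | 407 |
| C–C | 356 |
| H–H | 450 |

Let D be the C≡C bond energy.
Σ(broken) = 1×D + 2×407 + 2×450 = 1714 + D
Σ(formed) = 1×356 + 6×407 = 2798
ΔH = Σ(broken) − Σ(formed) = (1714 + D) − (2798) = −1084 + D
Setting this equal to −260 kJ gives D = 824 kJ/mol.

D(C≡C) ≈ 824 kJ/mol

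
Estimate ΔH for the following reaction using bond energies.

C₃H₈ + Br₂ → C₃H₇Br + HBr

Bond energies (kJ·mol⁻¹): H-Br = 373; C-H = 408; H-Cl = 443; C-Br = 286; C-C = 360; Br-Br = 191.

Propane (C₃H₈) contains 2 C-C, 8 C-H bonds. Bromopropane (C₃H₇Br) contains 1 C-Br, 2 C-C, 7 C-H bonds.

Bonds broken (reactants):
  Br-Br: 1 × 191 = 191
  C-C: 2 × 360 = 720
  C-H: 8 × 408 = 3264
  Σ(broken) = 4175 kJ
Bonds formed (products):
  C-Br: 1 × 286 = 286
  C-C: 2 × 360 = 720
  C-H: 7 × 408 = 2856
  H-Br: 1 × 373 = 373
  Σ(formed) = 4235 kJ
ΔH = Σ(broken) − Σ(formed) = 4175 − 4235 = −60 kJ

ΔH ≈ −60 kJ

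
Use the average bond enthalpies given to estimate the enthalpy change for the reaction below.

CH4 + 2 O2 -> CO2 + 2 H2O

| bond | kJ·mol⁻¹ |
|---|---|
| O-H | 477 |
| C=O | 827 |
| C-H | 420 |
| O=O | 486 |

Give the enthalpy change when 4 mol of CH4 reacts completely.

ΔH = −3640 kJ

Bonds broken (reactants):
  C-H: 4 × 420 = 1680
  O=O: 2 × 486 = 972
  Σ(broken) = 2652 kJ
Bonds formed (products):
  C=O: 2 × 827 = 1654
  O-H: 4 × 477 = 1908
  Σ(formed) = 3562 kJ
ΔH = Σ(broken) − Σ(formed) = 2652 − 3562 = −910 kJ
For 4× the reaction as written: 4 × (−910) = −3640 kJ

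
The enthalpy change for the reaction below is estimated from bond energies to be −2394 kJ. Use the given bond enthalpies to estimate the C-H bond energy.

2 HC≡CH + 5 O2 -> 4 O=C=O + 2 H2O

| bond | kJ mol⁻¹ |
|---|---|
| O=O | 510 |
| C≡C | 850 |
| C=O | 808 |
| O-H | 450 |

D(C-H) ≈ 405 kJ/mol

Let D be the C-H bond energy.
Σ(broken) = 2×850 + 4×D + 5×510 = 4250 + 4D
Σ(formed) = 8×808 + 4×450 = 8264
ΔH = Σ(broken) − Σ(formed) = (4250 + 4D) − (8264) = −4014 + 4D
Setting this equal to −2394 kJ gives 4D = 1620, so D = 405 kJ/mol.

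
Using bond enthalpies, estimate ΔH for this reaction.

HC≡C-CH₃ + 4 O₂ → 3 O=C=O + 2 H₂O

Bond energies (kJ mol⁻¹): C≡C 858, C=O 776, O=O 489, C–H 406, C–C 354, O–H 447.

Bonds broken (reactants):
  C≡C: 1 × 858 = 858
  C–C: 1 × 354 = 354
  C–H: 4 × 406 = 1624
  O=O: 4 × 489 = 1956
  Σ(broken) = 4792 kJ
Bonds formed (products):
  C=O: 6 × 776 = 4656
  O–H: 4 × 447 = 1788
  Σ(formed) = 6444 kJ
ΔH = Σ(broken) − Σ(formed) = 4792 − 6444 = −1652 kJ

ΔH ≈ −1652 kJ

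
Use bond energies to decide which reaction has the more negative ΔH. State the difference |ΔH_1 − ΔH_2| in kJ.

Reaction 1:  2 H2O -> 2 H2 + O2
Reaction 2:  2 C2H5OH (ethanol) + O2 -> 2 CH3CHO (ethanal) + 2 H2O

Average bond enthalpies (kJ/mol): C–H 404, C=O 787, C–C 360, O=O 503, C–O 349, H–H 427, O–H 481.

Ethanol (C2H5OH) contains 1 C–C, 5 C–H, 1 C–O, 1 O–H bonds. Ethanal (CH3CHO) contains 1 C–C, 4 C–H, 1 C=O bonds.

Reaction 1:
  Bonds broken (reactants):
    O–H: 4 × 481 = 1924
    Σ(broken) = 1924 kJ
  Bonds formed (products):
    H–H: 2 × 427 = 854
    O=O: 1 × 503 = 503
    Σ(formed) = 1357 kJ
  ΔH_1 = 1924 − 1357 = +567 kJ
Reaction 2:
  Bonds broken (reactants):
    C–C: 2 × 360 = 720
    C–H: 10 × 404 = 4040
    C–O: 2 × 349 = 698
    O–H: 2 × 481 = 962
    O=O: 1 × 503 = 503
    Σ(broken) = 6923 kJ
  Bonds formed (products):
    C–C: 2 × 360 = 720
    C–H: 8 × 404 = 3232
    C=O: 2 × 787 = 1574
    O–H: 4 × 481 = 1924
    Σ(formed) = 7450 kJ
  ΔH_2 = 6923 − 7450 = −527 kJ
ΔH_1 − ΔH_2 = +1094 kJ, so reaction 2 has the more negative ΔH; |ΔH_1 − ΔH_2| = 1094 kJ.

Reaction 2, by 1094 kJ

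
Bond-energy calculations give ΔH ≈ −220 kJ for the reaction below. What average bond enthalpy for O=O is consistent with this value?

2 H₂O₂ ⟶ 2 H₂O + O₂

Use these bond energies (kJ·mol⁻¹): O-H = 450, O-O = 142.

D(O=O) ≈ 504 kJ/mol

Let D be the O=O bond energy.
Σ(broken) = 4×450 + 2×142 = 2084
Σ(formed) = 4×450 + 1×D = 1800 + D
ΔH = Σ(broken) − Σ(formed) = (2084) − (1800 + D) = +284 − D
Setting this equal to −220 kJ gives D = 504 kJ/mol.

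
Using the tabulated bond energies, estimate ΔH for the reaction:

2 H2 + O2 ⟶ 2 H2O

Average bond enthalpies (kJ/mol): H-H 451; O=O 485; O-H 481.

ΔH ≈ −537 kJ

Bonds broken (reactants):
  H-H: 2 × 451 = 902
  O=O: 1 × 485 = 485
  Σ(broken) = 1387 kJ
Bonds formed (products):
  O-H: 4 × 481 = 1924
  Σ(formed) = 1924 kJ
ΔH = Σ(broken) − Σ(formed) = 1387 − 1924 = −537 kJ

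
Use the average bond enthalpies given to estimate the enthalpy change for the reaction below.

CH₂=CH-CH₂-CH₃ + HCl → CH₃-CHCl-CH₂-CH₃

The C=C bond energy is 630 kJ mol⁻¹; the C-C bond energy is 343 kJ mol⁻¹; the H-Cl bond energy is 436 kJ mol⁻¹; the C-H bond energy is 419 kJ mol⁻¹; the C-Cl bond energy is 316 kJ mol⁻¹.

Bonds broken (reactants):
  C-C: 2 × 343 = 686
  C-H: 8 × 419 = 3352
  C=C: 1 × 630 = 630
  H-Cl: 1 × 436 = 436
  Σ(broken) = 5104 kJ
Bonds formed (products):
  C-C: 3 × 343 = 1029
  C-Cl: 1 × 316 = 316
  C-H: 9 × 419 = 3771
  Σ(formed) = 5116 kJ
ΔH = Σ(broken) − Σ(formed) = 5104 − 5116 = −12 kJ

ΔH ≈ −12 kJ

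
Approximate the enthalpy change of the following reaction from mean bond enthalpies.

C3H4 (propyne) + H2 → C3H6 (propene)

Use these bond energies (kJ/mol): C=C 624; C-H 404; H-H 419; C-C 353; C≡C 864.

Bonds broken (reactants):
  C≡C: 1 × 864 = 864
  C-C: 1 × 353 = 353
  C-H: 4 × 404 = 1616
  H-H: 1 × 419 = 419
  Σ(broken) = 3252 kJ
Bonds formed (products):
  C-C: 1 × 353 = 353
  C-H: 6 × 404 = 2424
  C=C: 1 × 624 = 624
  Σ(formed) = 3401 kJ
ΔH = Σ(broken) − Σ(formed) = 3252 − 3401 = −149 kJ

ΔH ≈ −149 kJ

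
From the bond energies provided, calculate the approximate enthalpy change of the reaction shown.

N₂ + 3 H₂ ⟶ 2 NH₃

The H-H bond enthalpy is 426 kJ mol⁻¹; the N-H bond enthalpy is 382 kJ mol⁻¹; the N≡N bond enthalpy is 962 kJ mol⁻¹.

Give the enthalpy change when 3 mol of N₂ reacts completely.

Bonds broken (reactants):
  H-H: 3 × 426 = 1278
  N≡N: 1 × 962 = 962
  Σ(broken) = 2240 kJ
Bonds formed (products):
  N-H: 6 × 382 = 2292
  Σ(formed) = 2292 kJ
ΔH = Σ(broken) − Σ(formed) = 2240 − 2292 = −52 kJ
For 3× the reaction as written: 3 × (−52) = −156 kJ

ΔH = −156 kJ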